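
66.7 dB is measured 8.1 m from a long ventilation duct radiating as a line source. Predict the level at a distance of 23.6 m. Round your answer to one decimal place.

Line-source attenuation: ΔL = 10·log₁₀(r₂/r₁) = 10·log₁₀(23.6/8.1) = 4.644 dB.
L₂ = 66.7 − 10·log₁₀(23.6/8.1) = 66.7 − 4.644 = 62.06 dB.

62.1 dB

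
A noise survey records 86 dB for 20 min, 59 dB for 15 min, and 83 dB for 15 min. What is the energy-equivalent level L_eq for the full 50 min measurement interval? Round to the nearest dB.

The energy average is taken in the linear domain: L_eq = 10·log₁₀[(Σ tᵢ·10^(Lᵢ/10))/T], T = 50 min.
Σ tᵢ·10^(Lᵢ/10) = 20·10^(86/10) + 15·10^(59/10) + 15·10^(83/10) = 1.097e+10.
L_eq = 10·log₁₀(1.097e+10/50) = 83.41 dB.

83 dB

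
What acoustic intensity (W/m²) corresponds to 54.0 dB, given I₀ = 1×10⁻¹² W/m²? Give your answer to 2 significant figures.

2.5e-07 W/m²

I/I₀ = 10^(54.0/10) = 2.512e+05, so I = 2.512e+05 × 10⁻¹² W/m².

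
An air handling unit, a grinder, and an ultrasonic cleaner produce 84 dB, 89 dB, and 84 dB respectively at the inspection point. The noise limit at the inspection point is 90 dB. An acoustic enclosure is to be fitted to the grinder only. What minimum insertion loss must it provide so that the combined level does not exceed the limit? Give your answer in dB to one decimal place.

2.0 dB

The untreated sources together contribute 10^(84/10) + 10^(84/10) = 5.024e+08, i.e. 87.01 dB.
The limit corresponds to 10^(90/10) = 1.000e+09; subtracting the fixed part leaves 4.976e+08 for the grinder, i.e. 86.97 dB.
So the grinder must be reduced from 89 to 86.97 dB: IL = 2.03 dB.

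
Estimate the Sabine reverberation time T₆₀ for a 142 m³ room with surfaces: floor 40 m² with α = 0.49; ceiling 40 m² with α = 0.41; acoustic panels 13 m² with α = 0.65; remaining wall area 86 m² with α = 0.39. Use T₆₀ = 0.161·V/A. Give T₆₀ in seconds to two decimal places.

A = Σ Sᵢαᵢ = 40·0.49 + 40·0.41 + 13·0.65 + 86·0.39 = 77.99 m².
T₆₀ = 0.161 × 142 / 77.99 = 0.293 s.

0.29 s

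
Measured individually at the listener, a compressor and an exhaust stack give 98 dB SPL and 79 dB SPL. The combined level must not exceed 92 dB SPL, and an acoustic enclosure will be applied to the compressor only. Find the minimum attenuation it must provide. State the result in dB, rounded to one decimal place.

Fixed contribution from the other source: Σ 10^(L/10) = 10^(79/10) = 7.943e+07 (79.00 dB SPL).
The limit corresponds to 10^(92/10) = 1.585e+09; subtracting the fixed part leaves 1.505e+09 for the compressor, i.e. 91.78 dB SPL.
So the compressor must be reduced from 98 to 91.78 dB SPL: IL = 6.22 dB.

6.2 dB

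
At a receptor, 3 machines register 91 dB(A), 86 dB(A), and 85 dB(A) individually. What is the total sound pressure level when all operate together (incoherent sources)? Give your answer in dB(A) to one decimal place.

For uncorrelated sources the intensities add, so convert each level to linear form, sum, and take 10·log₁₀ of the total.
Σ 10^(L/10) = 10^(91/10) + 10^(86/10) + 10^(85/10) = 1.973e+09.
L_total = 10·log₁₀(1.973e+09) = 92.95 dB(A).

93.0 dB(A)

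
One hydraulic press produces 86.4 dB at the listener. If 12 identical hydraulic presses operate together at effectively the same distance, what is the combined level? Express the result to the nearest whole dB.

97 dB

With 12 equal, uncorrelated contributions the intensity is 12× that of one unit, giving a rise of 10·log₁₀ 12.
L_total = 86.4 + 10·log₁₀(12) = 86.4 + 10.792 = 97.19 dB.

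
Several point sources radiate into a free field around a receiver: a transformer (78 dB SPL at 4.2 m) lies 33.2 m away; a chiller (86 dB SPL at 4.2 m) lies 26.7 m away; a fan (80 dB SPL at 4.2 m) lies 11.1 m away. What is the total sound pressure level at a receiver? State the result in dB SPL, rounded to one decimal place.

Apply inverse-square spreading to bring every level to the receiver, then sum 10^(L/10).
transformer: 78 − 20·log₁₀(33.2/4.2) = 78 − 17.96 = 60.04 dB SPL.
chiller: 86 − 20·log₁₀(26.7/4.2) = 86 − 16.07 = 69.93 dB SPL.
fan: 80 − 20·log₁₀(11.1/4.2) = 80 − 8.44 = 71.56 dB SPL.
Σ 10^(L/10) = 2.518e+07 → L_total = 10·log₁₀(2.518e+07) = 74.01 dB SPL.

74.0 dB SPL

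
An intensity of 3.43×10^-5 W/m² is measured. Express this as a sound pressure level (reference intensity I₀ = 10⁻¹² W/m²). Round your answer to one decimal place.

75.4 dB

Dividing by I₀ shifts the exponent by 12: I/I₀ = 3.43×10^7.
L = 10·(0.5353 + 7) = 75.35 dB.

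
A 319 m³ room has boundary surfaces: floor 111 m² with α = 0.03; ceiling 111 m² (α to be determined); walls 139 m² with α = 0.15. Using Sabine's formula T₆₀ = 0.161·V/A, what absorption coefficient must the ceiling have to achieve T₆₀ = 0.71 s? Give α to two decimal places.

0.43

A = 0.161·V/T₆₀ = 0.161·319/0.71 = 72.34 m² sabins.
Absorption from the other surfaces = 111·0.03 + 139·0.15 = 24.18 m², so the ceiling must supply 48.16 m² over 111 m².
α = 48.16/111 = 0.434.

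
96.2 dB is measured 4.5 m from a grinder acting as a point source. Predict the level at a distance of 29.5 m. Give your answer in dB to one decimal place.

For a point source, L₂ = L₁ − 20·log₁₀(r₂/r₁).
L₂ = 96.2 − 20·log₁₀(29.5/4.5) = 96.2 − 16.332 = 79.87 dB.

79.9 dB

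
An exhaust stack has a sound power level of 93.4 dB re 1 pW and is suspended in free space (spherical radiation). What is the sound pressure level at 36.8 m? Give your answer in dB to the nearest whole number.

51 dB

Free-field spherical radiation: L_p = L_w − 10·log₁₀(4π·r²), r = 36.8 m.
4π·r² = 1.702e+04 m², 10·log₁₀ of that is 42.309 dB.
L_p = 93.4 − 42.309 = 51.09 dB.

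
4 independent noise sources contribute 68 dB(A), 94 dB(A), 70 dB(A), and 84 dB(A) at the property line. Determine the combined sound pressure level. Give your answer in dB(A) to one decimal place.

For uncorrelated sources the intensities add, so convert each level to linear form, sum, and take 10·log₁₀ of the total.
Σ 10^(L/10) = 10^(68/10) + 10^(94/10) + 10^(70/10) + 10^(84/10) = 2.779e+09.
L_total = 10·log₁₀(2.779e+09) = 94.44 dB(A).

94.4 dB(A)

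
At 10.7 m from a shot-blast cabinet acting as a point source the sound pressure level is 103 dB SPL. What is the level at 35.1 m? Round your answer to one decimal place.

92.7 dB SPL

Spherical spreading from a point source gives a 20·log₁₀(r₂/r₁) drop.
L₂ = 103 − 20·log₁₀(35.1/10.7) = 103 − 10.318 = 92.68 dB SPL.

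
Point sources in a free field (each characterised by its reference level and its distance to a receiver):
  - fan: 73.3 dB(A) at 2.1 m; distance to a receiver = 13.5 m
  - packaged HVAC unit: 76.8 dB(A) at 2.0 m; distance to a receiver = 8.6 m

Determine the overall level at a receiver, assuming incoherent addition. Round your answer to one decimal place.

64.9 dB(A)

Apply inverse-square spreading to bring every level to the receiver, then sum 10^(L/10).
fan: 73.3 − 20·log₁₀(13.5/2.1) = 73.3 − 16.16 = 57.14 dB(A).
packaged HVAC unit: 76.8 − 20·log₁₀(8.6/2.0) = 76.8 − 12.67 = 64.13 dB(A).
Σ 10^(L/10) = 3.106e+06 → L_total = 10·log₁₀(3.106e+06) = 64.92 dB(A).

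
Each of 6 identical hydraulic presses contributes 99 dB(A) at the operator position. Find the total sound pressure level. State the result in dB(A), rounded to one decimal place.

106.8 dB(A)

With 6 equal, uncorrelated contributions the intensity is 6× that of one unit, giving a rise of 10·log₁₀ 6.
L_total = 99 + 10·log₁₀(6) = 99 + 7.782 = 106.78 dB(A).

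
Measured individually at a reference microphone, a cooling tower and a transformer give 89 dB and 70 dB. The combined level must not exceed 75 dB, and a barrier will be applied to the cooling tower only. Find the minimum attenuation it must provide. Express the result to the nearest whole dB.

16 dB

Everything except the cooling tower sums to 10^(70/10) = 1.000e+07 in linear terms, 70.00 dB.
To meet 75 dB overall, the treated cooling tower may contribute at most 10^(75/10) − 1.000e+07 = 2.162e+07, i.e. 73.35 dB.
Required insertion loss = 89 − 73.35 = 15.65 dB.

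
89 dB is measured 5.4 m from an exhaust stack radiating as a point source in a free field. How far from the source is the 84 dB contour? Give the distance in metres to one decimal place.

9.6 m

Point-source spreading drops the level by 20·log₁₀(r₂/r₁); inverting, r₂/r₁ = 10^(ΔL/20).
r₂ = 5.4·10^((89−84)/20) = 5.4·10^(5.0/20) = 9.60 m.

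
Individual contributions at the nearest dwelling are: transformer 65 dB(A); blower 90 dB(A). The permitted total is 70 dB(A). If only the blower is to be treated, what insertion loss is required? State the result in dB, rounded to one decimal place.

21.7 dB

Fixed contribution from the other source: Σ 10^(L/10) = 10^(65/10) = 3.162e+06 (65.00 dB(A)).
The limit corresponds to 10^(70/10) = 1.000e+07; subtracting the fixed part leaves 6.838e+06 for the blower, i.e. 68.35 dB(A).
So the blower must be reduced from 90 to 68.35 dB(A): IL = 21.65 dB.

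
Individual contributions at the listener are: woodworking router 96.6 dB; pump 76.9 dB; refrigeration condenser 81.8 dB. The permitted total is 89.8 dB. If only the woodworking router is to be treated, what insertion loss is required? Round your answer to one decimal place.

Everything except the woodworking router sums to 10^(76.9/10) + 10^(81.8/10) = 2.003e+08 in linear terms, 83.02 dB.
The limit corresponds to 10^(89.8/10) = 9.550e+08; subtracting the fixed part leaves 7.547e+08 for the woodworking router, i.e. 88.78 dB.
Required insertion loss = 96.6 − 88.78 = 7.82 dB.

7.8 dB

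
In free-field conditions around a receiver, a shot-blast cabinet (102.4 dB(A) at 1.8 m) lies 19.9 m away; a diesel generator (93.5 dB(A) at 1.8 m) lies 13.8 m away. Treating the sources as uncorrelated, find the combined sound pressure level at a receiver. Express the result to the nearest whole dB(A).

Apply inverse-square spreading to bring every level to the receiver, then sum 10^(L/10).
shot-blast cabinet: 102.4 − 20·log₁₀(19.9/1.8) = 102.4 − 20.87 = 81.53 dB(A).
diesel generator: 93.5 − 20·log₁₀(13.8/1.8) = 93.5 − 17.69 = 75.81 dB(A).
Σ 10^(L/10) = 1.803e+08 → L_total = 10·log₁₀(1.803e+08) = 82.56 dB(A).

83 dB(A)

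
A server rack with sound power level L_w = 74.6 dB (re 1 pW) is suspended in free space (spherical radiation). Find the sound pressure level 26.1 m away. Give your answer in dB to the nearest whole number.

Free-field spherical radiation: L_p = L_w − 10·log₁₀(4π·r²), r = 26.1 m.
4π·r² = 8560 m², 10·log₁₀ of that is 39.325 dB.
L_p = 74.6 − 39.325 = 35.28 dB.

35 dB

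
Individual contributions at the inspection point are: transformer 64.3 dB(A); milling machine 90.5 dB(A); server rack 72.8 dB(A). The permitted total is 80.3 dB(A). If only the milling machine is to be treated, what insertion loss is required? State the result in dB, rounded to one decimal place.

11.2 dB

The untreated sources together contribute 10^(64.3/10) + 10^(72.8/10) = 2.175e+07, i.e. 73.37 dB(A).
To meet 80.3 dB(A) overall, the treated milling machine may contribute at most 10^(80.3/10) − 2.175e+07 = 8.541e+07, i.e. 79.31 dB(A).
Required insertion loss = 90.5 − 79.31 = 11.19 dB.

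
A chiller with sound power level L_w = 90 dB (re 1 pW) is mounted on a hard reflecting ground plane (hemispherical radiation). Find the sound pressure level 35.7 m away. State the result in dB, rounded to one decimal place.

The power spreads over a hemisphere of area 2π·r², so L_p = L_w − 10·log₁₀(2π·r²).
2π·r² = 8008 m², 10·log₁₀ of that is 39.035 dB.
L_p = 90 − 39.035 = 50.96 dB.

51.0 dB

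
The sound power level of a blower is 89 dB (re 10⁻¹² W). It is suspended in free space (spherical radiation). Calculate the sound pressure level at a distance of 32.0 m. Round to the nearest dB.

48 dB

The power spreads over a sphere of area 4π·r², so L_p = L_w − 10·log₁₀(4π·r²).
4π·r² = 1.287e+04 m², 10·log₁₀ of that is 41.095 dB.
L_p = 89 − 41.095 = 47.90 dB.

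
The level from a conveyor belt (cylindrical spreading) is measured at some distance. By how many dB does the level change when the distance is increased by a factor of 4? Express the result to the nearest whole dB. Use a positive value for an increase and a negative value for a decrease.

-6 dB

With cylindrical spreading the level changes by −10·log₁₀(r₂/r₁).
ΔL = −10·log₁₀(4) = -6.02 dB.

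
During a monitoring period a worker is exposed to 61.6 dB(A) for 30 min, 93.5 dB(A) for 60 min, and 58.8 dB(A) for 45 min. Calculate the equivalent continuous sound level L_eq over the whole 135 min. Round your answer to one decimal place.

L_eq = 10·log₁₀[(1/T)·Σ tᵢ·10^(Lᵢ/10)] with T = 135 min.
Σ tᵢ·10^(Lᵢ/10) = 30·10^(61.6/10) + 60·10^(93.5/10) + 45·10^(58.8/10) = 1.344e+11.
L_eq = 10·log₁₀(1.344e+11/135) = 89.98 dB(A).

90.0 dB(A)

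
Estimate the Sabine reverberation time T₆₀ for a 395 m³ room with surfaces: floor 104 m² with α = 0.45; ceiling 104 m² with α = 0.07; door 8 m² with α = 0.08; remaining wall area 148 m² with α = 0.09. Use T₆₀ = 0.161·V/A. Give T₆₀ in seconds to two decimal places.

Total absorption A = 104·0.45 + 104·0.07 + 8·0.08 + 148·0.09 = 68.04 m² sabins.
T₆₀ = 0.161·V/A = 0.161·395/68.04 = 0.935 s.

0.93 s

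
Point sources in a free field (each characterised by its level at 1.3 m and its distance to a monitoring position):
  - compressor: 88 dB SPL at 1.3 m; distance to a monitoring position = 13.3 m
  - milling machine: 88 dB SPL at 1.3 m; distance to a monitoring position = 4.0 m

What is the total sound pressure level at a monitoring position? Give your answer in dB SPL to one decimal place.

78.6 dB SPL

First find each source's level at the receiver (point-source: −20·log₁₀(r/r_ref)), then combine on an intensity basis.
compressor: 88 − 20·log₁₀(13.3/1.3) = 88 − 20.20 = 67.80 dB SPL.
milling machine: 88 − 20·log₁₀(4.0/1.3) = 88 − 9.76 = 78.24 dB SPL.
Σ 10^(L/10) = 7.267e+07 → L_total = 10·log₁₀(7.267e+07) = 78.61 dB SPL.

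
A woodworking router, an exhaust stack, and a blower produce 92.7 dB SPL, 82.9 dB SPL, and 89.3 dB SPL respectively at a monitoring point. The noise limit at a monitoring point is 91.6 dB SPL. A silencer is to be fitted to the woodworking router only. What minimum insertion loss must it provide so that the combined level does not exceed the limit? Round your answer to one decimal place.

Fixed contribution from the other sources: Σ 10^(L/10) = 10^(82.9/10) + 10^(89.3/10) = 1.046e+09 (90.20 dB SPL).
To meet 91.6 dB SPL overall, the treated woodworking router may contribute at most 10^(91.6/10) − 1.046e+09 = 3.993e+08, i.e. 86.01 dB SPL.
Required insertion loss = 92.7 − 86.01 = 6.69 dB.

6.7 dB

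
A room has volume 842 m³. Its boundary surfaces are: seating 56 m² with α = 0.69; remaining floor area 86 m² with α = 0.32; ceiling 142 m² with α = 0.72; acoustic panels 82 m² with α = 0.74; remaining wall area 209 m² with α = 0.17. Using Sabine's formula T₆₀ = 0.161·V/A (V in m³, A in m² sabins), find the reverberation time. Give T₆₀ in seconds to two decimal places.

0.51 s

Summing Sᵢαᵢ: 56·0.69 + 86·0.32 + 142·0.72 + 82·0.74 + 209·0.17 = 264.61 m².
T₆₀ = 0.161·V/A = 0.161·842/264.61 = 0.512 s.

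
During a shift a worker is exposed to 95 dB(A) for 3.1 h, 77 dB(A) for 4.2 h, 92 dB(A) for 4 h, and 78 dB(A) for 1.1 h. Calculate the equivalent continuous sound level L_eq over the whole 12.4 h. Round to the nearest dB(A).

91 dB(A)

The energy average is taken in the linear domain: L_eq = 10·log₁₀[(Σ tᵢ·10^(Lᵢ/10))/T], T = 12.4 h.
Σ tᵢ·10^(Lᵢ/10) = 3.1·10^(95/10) + 4.2·10^(77/10) + 4·10^(92/10) + 1.1·10^(78/10) = 1.642e+10.
L_eq = 10·log₁₀(1.642e+10/12.4) = 91.22 dB(A).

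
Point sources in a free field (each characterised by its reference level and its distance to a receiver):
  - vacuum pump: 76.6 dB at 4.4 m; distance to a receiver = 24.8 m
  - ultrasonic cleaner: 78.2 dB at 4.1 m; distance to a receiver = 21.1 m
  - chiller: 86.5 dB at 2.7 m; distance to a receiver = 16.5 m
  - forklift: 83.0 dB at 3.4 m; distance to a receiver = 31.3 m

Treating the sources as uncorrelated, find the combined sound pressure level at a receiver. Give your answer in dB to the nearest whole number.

Propagate each source to the receiver with L = L_ref − 20·log₁₀(r/r_ref), then add intensities.
vacuum pump: 76.6 − 20·log₁₀(24.8/4.4) = 76.6 − 15.02 = 61.58 dB.
ultrasonic cleaner: 78.2 − 20·log₁₀(21.1/4.1) = 78.2 − 14.23 = 63.97 dB.
chiller: 86.5 − 20·log₁₀(16.5/2.7) = 86.5 − 15.72 = 70.78 dB.
forklift: 83.0 − 20·log₁₀(31.3/3.4) = 83.0 − 19.28 = 63.72 dB.
Σ 10^(L/10) = 1.825e+07 → L_total = 10·log₁₀(1.825e+07) = 72.61 dB.

73 dB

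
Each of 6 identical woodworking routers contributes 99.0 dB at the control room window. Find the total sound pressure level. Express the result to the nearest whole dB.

With 6 equal, uncorrelated contributions the intensity is 6× that of one unit, giving a rise of 10·log₁₀ 6.
L_total = 99.0 + 10·log₁₀(6) = 99.0 + 7.782 = 106.78 dB.

107 dB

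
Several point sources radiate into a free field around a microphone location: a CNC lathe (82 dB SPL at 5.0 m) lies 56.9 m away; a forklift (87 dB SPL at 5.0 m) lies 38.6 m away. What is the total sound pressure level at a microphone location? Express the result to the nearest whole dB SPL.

70 dB SPL

Apply inverse-square spreading to bring every level to the receiver, then sum 10^(L/10).
CNC lathe: 82 − 20·log₁₀(56.9/5.0) = 82 − 21.12 = 60.88 dB SPL.
forklift: 87 − 20·log₁₀(38.6/5.0) = 87 − 17.75 = 69.25 dB SPL.
Σ 10^(L/10) = 9.633e+06 → L_total = 10·log₁₀(9.633e+06) = 69.84 dB SPL.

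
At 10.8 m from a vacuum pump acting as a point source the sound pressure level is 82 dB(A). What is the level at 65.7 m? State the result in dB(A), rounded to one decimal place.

66.3 dB(A)

Spherical spreading from a point source gives a 20·log₁₀(r₂/r₁) drop.
L₂ = 82 − 20·log₁₀(65.7/10.8) = 82 − 15.683 = 66.32 dB(A).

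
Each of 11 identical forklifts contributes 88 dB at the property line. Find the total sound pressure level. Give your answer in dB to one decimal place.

98.4 dB

With 11 equal, uncorrelated contributions the intensity is 11× that of one unit, giving a rise of 10·log₁₀ 11.
L_total = 88 + 10·log₁₀(11) = 88 + 10.414 = 98.41 dB.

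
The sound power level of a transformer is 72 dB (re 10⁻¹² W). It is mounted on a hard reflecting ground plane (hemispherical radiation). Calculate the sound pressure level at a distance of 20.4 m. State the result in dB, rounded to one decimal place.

37.8 dB

Free-field hemispherical radiation: L_p = L_w − 10·log₁₀(2π·r²), r = 20.4 m.
2π·r² = 2615 m², 10·log₁₀ of that is 34.174 dB.
L_p = 72 − 34.174 = 37.83 dB.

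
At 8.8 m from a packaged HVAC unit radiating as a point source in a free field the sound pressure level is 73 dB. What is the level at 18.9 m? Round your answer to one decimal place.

66.4 dB

For a point source, L₂ = L₁ − 20·log₁₀(r₂/r₁).
L₂ = 73 − 20·log₁₀(18.9/8.8) = 73 − 6.640 = 66.36 dB.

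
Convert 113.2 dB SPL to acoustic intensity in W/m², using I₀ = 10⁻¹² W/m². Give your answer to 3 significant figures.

I/I₀ = 10^(113.2/10) = 2.089e+11, so I = 2.089e+11 × 10⁻¹² W/m².

0.209 W/m²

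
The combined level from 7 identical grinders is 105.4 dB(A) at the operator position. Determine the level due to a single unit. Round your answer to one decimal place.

96.9 dB(A)

7 equal contributions raise the level by 10·log₁₀ 7 = 8.451 dB, so each unit alone gives 105.4 − 8.451.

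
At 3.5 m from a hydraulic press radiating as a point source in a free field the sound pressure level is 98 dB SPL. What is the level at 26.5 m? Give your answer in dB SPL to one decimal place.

80.4 dB SPL

Spherical spreading from a point source gives a 20·log₁₀(r₂/r₁) drop.
L₂ = 98 − 20·log₁₀(26.5/3.5) = 98 − 17.584 = 80.42 dB SPL.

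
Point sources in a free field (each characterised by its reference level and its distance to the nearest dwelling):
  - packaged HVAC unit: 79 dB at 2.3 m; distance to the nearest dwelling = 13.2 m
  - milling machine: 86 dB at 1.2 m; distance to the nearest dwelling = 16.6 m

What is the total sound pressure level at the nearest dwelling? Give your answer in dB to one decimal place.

66.5 dB

Propagate each source to the receiver with L = L_ref − 20·log₁₀(r/r_ref), then add intensities.
packaged HVAC unit: 79 − 20·log₁₀(13.2/2.3) = 79 − 15.18 = 63.82 dB.
milling machine: 86 − 20·log₁₀(16.6/1.2) = 86 − 22.82 = 63.18 dB.
Σ 10^(L/10) = 4.492e+06 → L_total = 10·log₁₀(4.492e+06) = 66.52 dB.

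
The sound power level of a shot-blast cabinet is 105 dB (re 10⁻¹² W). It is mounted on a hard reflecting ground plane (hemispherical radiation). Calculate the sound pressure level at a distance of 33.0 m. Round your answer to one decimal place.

L_p = L_w − 10·log₁₀(2π·r²) with r = 33.0 m.
2π·r² = 6842 m², 10·log₁₀ of that is 38.352 dB.
L_p = 105 − 38.352 = 66.65 dB.

66.6 dB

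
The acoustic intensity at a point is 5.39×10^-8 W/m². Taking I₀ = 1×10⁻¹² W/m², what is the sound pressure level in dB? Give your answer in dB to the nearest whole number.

I/I₀ = 5.39×10^-8/10⁻¹² = 5.39×10^4, and L = 10·log₁₀(I/I₀).
L = 10·(0.7316 + 4) = 47.32 dB.

47 dB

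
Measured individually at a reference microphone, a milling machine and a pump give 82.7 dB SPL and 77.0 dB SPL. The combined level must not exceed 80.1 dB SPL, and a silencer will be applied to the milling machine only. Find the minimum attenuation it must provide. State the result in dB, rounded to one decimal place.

5.5 dB

The untreated sources together contribute 10^(77.0/10) = 5.012e+07, i.e. 77.00 dB SPL.
To meet 80.1 dB SPL overall, the treated milling machine may contribute at most 10^(80.1/10) − 5.012e+07 = 5.221e+07, i.e. 77.18 dB SPL.
Required insertion loss = 82.7 − 77.18 = 5.52 dB.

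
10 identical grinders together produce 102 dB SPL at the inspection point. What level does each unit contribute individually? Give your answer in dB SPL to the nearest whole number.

10 equal contributions raise the level by 10·log₁₀ 10 = 10.000 dB, so each unit alone gives 102 − 10.000.

92 dB SPL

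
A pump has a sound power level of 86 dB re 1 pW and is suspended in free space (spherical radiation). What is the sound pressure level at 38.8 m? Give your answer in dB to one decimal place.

Free-field spherical radiation: L_p = L_w − 10·log₁₀(4π·r²), r = 38.8 m.
4π·r² = 1.892e+04 m², 10·log₁₀ of that is 42.769 dB.
L_p = 86 − 42.769 = 43.23 dB.

43.2 dB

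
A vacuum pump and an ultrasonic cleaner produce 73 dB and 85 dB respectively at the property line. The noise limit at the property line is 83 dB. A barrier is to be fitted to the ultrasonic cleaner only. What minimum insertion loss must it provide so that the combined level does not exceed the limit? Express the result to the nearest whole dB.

2 dB

The untreated sources together contribute 10^(73/10) = 1.995e+07, i.e. 73.00 dB.
To meet 83 dB overall, the treated ultrasonic cleaner may contribute at most 10^(83/10) − 1.995e+07 = 1.796e+08, i.e. 82.54 dB.
Required insertion loss = 85 − 82.54 = 2.46 dB.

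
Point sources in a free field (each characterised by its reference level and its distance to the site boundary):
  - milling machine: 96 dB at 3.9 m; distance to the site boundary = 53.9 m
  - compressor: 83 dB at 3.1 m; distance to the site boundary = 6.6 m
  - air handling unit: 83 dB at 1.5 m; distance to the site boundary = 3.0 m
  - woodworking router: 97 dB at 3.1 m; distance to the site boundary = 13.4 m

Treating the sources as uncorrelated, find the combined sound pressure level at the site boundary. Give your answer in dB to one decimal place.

Apply inverse-square spreading to bring every level to the receiver, then sum 10^(L/10).
milling machine: 96 − 20·log₁₀(53.9/3.9) = 96 − 22.81 = 73.19 dB.
compressor: 83 − 20·log₁₀(6.6/3.1) = 83 − 6.56 = 76.44 dB.
air handling unit: 83 − 20·log₁₀(3.0/1.5) = 83 − 6.02 = 76.98 dB.
woodworking router: 97 − 20·log₁₀(13.4/3.1) = 97 − 12.71 = 84.29 dB.
Σ 10^(L/10) = 3.830e+08 → L_total = 10·log₁₀(3.830e+08) = 85.83 dB.

85.8 dB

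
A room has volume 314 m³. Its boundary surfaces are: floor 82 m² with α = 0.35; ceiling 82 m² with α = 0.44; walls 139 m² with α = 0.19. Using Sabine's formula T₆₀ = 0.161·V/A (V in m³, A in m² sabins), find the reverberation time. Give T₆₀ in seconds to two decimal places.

Total absorption A = 82·0.35 + 82·0.44 + 139·0.19 = 91.19 m² sabins.
T₆₀ = 0.161·V/A = 0.161·314/91.19 = 0.554 s.

0.55 s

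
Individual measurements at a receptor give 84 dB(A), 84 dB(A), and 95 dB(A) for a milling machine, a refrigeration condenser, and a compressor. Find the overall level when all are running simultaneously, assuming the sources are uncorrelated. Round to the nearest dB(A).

96 dB(A)

Incoherent sources combine by intensity addition: L_total = 10·log₁₀(Σ 10^(L_i/10)).
Σ 10^(L/10) = 10^(84/10) + 10^(84/10) + 10^(95/10) = 3.665e+09.
L_total = 10·log₁₀(3.665e+09) = 95.64 dB(A).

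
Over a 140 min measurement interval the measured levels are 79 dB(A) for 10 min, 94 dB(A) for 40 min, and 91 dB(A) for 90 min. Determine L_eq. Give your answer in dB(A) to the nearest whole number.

92 dB(A)

L_eq = 10·log₁₀[(1/T)·Σ tᵢ·10^(Lᵢ/10)] with T = 140 min.
Σ tᵢ·10^(Lᵢ/10) = 10·10^(79/10) + 40·10^(94/10) + 90·10^(91/10) = 2.146e+11.
L_eq = 10·log₁₀(2.146e+11/140) = 91.85 dB(A).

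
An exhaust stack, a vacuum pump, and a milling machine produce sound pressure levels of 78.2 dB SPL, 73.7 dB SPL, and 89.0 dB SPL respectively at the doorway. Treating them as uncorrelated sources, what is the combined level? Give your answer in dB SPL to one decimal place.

89.5 dB SPL

Incoherent sources combine by intensity addition: L_total = 10·log₁₀(Σ 10^(L_i/10)).
Σ 10^(L/10) = 10^(78.2/10) + 10^(73.7/10) + 10^(89.0/10) = 8.838e+08.
L_total = 10·log₁₀(8.838e+08) = 89.46 dB SPL.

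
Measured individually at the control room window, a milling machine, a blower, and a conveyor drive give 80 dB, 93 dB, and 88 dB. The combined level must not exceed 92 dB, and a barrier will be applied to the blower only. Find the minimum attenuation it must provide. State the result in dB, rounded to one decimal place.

The untreated sources together contribute 10^(80/10) + 10^(88/10) = 7.310e+08, i.e. 88.64 dB.
The limit corresponds to 10^(92/10) = 1.585e+09; subtracting the fixed part leaves 8.539e+08 for the blower, i.e. 89.31 dB.
Required insertion loss = 93 − 89.31 = 3.69 dB.

3.7 dB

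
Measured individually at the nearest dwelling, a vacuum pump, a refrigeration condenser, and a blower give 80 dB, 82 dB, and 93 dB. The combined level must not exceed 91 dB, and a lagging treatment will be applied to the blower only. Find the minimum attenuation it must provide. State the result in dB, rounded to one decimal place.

3.0 dB

The untreated sources together contribute 10^(80/10) + 10^(82/10) = 2.585e+08, i.e. 84.12 dB.
To meet 91 dB overall, the treated blower may contribute at most 10^(91/10) − 2.585e+08 = 1.000e+09, i.e. 90.00 dB.
So the blower must be reduced from 93 to 90.00 dB: IL = 3.00 dB.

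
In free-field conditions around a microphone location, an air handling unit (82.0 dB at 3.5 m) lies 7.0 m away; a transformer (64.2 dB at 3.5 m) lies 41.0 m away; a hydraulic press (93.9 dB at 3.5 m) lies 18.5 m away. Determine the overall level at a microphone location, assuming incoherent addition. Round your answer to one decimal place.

81.1 dB

First find each source's level at the receiver (point-source: −20·log₁₀(r/r_ref)), then combine on an intensity basis.
air handling unit: 82.0 − 20·log₁₀(7.0/3.5) = 82.0 − 6.02 = 75.98 dB.
transformer: 64.2 − 20·log₁₀(41.0/3.5) = 64.2 − 21.37 = 42.83 dB.
hydraulic press: 93.9 − 20·log₁₀(18.5/3.5) = 93.9 − 14.46 = 79.44 dB.
Σ 10^(L/10) = 1.275e+08 → L_total = 10·log₁₀(1.275e+08) = 81.06 dB.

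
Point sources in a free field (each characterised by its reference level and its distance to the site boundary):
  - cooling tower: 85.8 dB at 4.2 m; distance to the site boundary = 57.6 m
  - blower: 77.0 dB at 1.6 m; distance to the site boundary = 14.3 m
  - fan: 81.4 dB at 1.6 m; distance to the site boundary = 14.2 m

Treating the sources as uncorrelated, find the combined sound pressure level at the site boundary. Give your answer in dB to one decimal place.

66.4 dB

Propagate each source to the receiver with L = L_ref − 20·log₁₀(r/r_ref), then add intensities.
cooling tower: 85.8 − 20·log₁₀(57.6/4.2) = 85.8 − 22.74 = 63.06 dB.
blower: 77.0 − 20·log₁₀(14.3/1.6) = 77.0 − 19.02 = 57.98 dB.
fan: 81.4 − 20·log₁₀(14.2/1.6) = 81.4 − 18.96 = 62.44 dB.
Σ 10^(L/10) = 4.401e+06 → L_total = 10·log₁₀(4.401e+06) = 66.44 dB.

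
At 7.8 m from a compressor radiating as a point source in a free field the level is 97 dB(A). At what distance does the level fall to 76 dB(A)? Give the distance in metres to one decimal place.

87.5 m

Point-source spreading drops the level by 20·log₁₀(r₂/r₁); inverting, r₂/r₁ = 10^(ΔL/20).
r₂ = 7.8·10^((97−76)/20) = 7.8·10^(21.0/20) = 87.52 m.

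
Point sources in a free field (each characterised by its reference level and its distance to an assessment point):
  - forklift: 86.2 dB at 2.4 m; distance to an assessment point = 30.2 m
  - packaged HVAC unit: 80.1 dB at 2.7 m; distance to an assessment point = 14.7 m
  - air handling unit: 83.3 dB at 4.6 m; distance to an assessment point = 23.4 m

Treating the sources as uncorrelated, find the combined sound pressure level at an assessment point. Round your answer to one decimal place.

71.6 dB

Apply inverse-square spreading to bring every level to the receiver, then sum 10^(L/10).
forklift: 86.2 − 20·log₁₀(30.2/2.4) = 86.2 − 22.00 = 64.20 dB.
packaged HVAC unit: 80.1 − 20·log₁₀(14.7/2.7) = 80.1 − 14.72 = 65.38 dB.
air handling unit: 83.3 − 20·log₁₀(23.4/4.6) = 83.3 − 14.13 = 69.17 dB.
Σ 10^(L/10) = 1.435e+07 → L_total = 10·log₁₀(1.435e+07) = 71.57 dB.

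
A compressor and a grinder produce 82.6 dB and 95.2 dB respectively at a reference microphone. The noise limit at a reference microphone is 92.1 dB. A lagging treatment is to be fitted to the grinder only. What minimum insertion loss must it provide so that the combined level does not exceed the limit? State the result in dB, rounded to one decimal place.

Everything except the grinder sums to 10^(82.6/10) = 1.820e+08 in linear terms, 82.60 dB.
To meet 92.1 dB overall, the treated grinder may contribute at most 10^(92.1/10) − 1.820e+08 = 1.440e+09, i.e. 91.58 dB.
So the grinder must be reduced from 95.2 to 91.58 dB: IL = 3.62 dB.

3.6 dB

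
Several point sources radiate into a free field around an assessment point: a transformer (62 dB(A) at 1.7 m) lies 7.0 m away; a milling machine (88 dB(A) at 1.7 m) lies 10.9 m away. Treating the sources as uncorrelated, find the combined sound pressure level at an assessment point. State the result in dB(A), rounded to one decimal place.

Apply inverse-square spreading to bring every level to the receiver, then sum 10^(L/10).
transformer: 62 − 20·log₁₀(7.0/1.7) = 62 − 12.29 = 49.71 dB(A).
milling machine: 88 − 20·log₁₀(10.9/1.7) = 88 − 16.14 = 71.86 dB(A).
Σ 10^(L/10) = 1.544e+07 → L_total = 10·log₁₀(1.544e+07) = 71.89 dB(A).

71.9 dB(A)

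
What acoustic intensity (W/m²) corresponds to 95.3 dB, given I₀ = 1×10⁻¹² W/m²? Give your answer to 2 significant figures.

0.0034 W/m²

L = 10·log₁₀(I/I₀) ⇒ I = I₀·10^(L/10) = 10⁻¹² × 10^9.53.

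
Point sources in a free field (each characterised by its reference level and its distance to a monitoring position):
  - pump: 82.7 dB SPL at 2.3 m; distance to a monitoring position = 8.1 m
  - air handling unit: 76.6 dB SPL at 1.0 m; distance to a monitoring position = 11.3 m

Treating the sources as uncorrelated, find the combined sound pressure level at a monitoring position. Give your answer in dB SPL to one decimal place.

71.9 dB SPL

Apply inverse-square spreading to bring every level to the receiver, then sum 10^(L/10).
pump: 82.7 − 20·log₁₀(8.1/2.3) = 82.7 − 10.94 = 71.76 dB SPL.
air handling unit: 76.6 − 20·log₁₀(11.3/1.0) = 76.6 − 21.06 = 55.54 dB SPL.
Σ 10^(L/10) = 1.537e+07 → L_total = 10·log₁₀(1.537e+07) = 71.87 dB SPL.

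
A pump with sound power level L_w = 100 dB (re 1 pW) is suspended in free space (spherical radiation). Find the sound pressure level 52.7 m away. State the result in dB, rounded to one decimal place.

54.6 dB

The power spreads over a sphere of area 4π·r², so L_p = L_w − 10·log₁₀(4π·r²).
4π·r² = 3.49e+04 m², 10·log₁₀ of that is 45.428 dB.
L_p = 100 − 45.428 = 54.57 dB.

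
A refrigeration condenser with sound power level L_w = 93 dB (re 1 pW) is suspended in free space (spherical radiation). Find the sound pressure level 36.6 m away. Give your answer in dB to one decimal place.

The power spreads over a sphere of area 4π·r², so L_p = L_w − 10·log₁₀(4π·r²).
4π·r² = 1.683e+04 m², 10·log₁₀ of that is 42.262 dB.
L_p = 93 − 42.262 = 50.74 dB.

50.7 dB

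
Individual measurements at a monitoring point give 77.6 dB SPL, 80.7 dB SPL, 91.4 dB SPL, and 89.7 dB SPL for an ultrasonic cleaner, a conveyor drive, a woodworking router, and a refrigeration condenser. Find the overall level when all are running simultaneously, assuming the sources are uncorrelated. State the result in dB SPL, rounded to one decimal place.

94.0 dB SPL

Incoherent sources combine by intensity addition: L_total = 10·log₁₀(Σ 10^(L_i/10)).
Σ 10^(L/10) = 10^(77.6/10) + 10^(80.7/10) + 10^(91.4/10) + 10^(89.7/10) = 2.489e+09.
L_total = 10·log₁₀(2.489e+09) = 93.96 dB SPL.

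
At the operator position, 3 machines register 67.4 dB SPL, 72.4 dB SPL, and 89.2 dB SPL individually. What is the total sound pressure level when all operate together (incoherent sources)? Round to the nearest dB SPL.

Incoherent sources combine by intensity addition: L_total = 10·log₁₀(Σ 10^(L_i/10)).
Σ 10^(L/10) = 10^(67.4/10) + 10^(72.4/10) + 10^(89.2/10) = 8.546e+08.
L_total = 10·log₁₀(8.546e+08) = 89.32 dB SPL.

89 dB SPL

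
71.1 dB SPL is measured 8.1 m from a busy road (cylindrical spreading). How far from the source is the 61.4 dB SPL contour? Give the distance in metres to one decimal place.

75.6 m

Line-source spreading drops the level by 10·log₁₀(r₂/r₁); inverting, r₂/r₁ = 10^(ΔL/10).
r₂ = 8.1·10^((71.1−61.4)/10) = 8.1·10^(9.7/10) = 75.59 m.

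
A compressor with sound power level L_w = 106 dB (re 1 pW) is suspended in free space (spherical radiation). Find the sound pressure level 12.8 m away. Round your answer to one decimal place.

The power spreads over a sphere of area 4π·r², so L_p = L_w − 10·log₁₀(4π·r²).
4π·r² = 2059 m², 10·log₁₀ of that is 33.136 dB.
L_p = 106 − 33.136 = 72.86 dB.

72.9 dB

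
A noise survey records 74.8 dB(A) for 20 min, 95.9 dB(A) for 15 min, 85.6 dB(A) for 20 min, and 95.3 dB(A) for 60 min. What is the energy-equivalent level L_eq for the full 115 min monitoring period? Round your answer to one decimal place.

93.7 dB(A)

The energy average is taken in the linear domain: L_eq = 10·log₁₀[(Σ tᵢ·10^(Lᵢ/10))/T], T = 115 min.
Σ tᵢ·10^(Lᵢ/10) = 20·10^(74.8/10) + 15·10^(95.9/10) + 20·10^(85.6/10) + 60·10^(95.3/10) = 2.695e+11.
L_eq = 10·log₁₀(2.695e+11/115) = 93.70 dB(A).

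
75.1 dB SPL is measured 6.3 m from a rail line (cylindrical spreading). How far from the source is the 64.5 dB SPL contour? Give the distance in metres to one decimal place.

For a line source L₁ − L₂ = 10·log₁₀(r₂/r₁), so r₂ = r₁·10^((L₁−L₂)/10).
r₂ = 6.3·10^((75.1−64.5)/10) = 6.3·10^(10.6/10) = 72.33 m.

72.3 m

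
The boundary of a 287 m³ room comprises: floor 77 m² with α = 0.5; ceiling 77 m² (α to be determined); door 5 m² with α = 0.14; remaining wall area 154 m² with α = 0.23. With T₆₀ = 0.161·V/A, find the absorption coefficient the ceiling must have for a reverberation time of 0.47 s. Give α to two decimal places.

0.31

A = 0.161·V/T₆₀ = 0.161·287/0.47 = 98.31 m² sabins.
Absorption from the other surfaces = 77·0.5 + 5·0.14 + 154·0.23 = 74.62 m², so the ceiling must supply 23.69 m² over 77 m².
α = 23.69/77 = 0.308.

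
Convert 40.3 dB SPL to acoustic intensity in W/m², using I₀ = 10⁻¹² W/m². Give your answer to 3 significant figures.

I/I₀ = 10^(40.3/10) = 1.072e+04, so I = 1.072e+04 × 10⁻¹² W/m².

1.07e-08 W/m²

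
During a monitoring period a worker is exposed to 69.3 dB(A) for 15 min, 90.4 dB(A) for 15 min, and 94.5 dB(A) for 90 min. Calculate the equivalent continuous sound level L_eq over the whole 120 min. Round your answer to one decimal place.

The energy average is taken in the linear domain: L_eq = 10·log₁₀[(Σ tᵢ·10^(Lᵢ/10))/T], T = 120 min.
Σ tᵢ·10^(Lᵢ/10) = 15·10^(69.3/10) + 15·10^(90.4/10) + 90·10^(94.5/10) = 2.702e+11.
L_eq = 10·log₁₀(2.702e+11/120) = 93.53 dB(A).

93.5 dB(A)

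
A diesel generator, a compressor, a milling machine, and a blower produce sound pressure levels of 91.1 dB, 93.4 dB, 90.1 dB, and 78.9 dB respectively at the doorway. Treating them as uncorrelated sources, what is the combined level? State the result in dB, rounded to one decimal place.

96.6 dB

Incoherent sources combine by intensity addition: L_total = 10·log₁₀(Σ 10^(L_i/10)).
Σ 10^(L/10) = 10^(91.1/10) + 10^(93.4/10) + 10^(90.1/10) + 10^(78.9/10) = 4.577e+09.
L_total = 10·log₁₀(4.577e+09) = 96.61 dB.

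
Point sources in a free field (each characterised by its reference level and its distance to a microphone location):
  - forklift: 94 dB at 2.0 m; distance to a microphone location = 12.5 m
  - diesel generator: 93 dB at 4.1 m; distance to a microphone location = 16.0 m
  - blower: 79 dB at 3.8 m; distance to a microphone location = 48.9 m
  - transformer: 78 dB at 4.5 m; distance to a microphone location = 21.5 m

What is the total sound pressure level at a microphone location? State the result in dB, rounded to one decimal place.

83.0 dB

Propagate each source to the receiver with L = L_ref − 20·log₁₀(r/r_ref), then add intensities.
forklift: 94 − 20·log₁₀(12.5/2.0) = 94 − 15.92 = 78.08 dB.
diesel generator: 93 − 20·log₁₀(16.0/4.1) = 93 − 11.83 = 81.17 dB.
blower: 79 − 20·log₁₀(48.9/3.8) = 79 − 22.19 = 56.81 dB.
transformer: 78 − 20·log₁₀(21.5/4.5) = 78 − 13.58 = 64.42 dB.
Σ 10^(L/10) = 1.986e+08 → L_total = 10·log₁₀(1.986e+08) = 82.98 dB.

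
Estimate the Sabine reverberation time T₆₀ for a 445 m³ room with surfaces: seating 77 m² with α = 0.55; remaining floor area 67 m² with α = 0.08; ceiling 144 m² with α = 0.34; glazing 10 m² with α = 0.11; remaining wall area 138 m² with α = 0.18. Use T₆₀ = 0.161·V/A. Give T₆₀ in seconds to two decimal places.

0.58 s

A = Σ Sᵢαᵢ = 77·0.55 + 67·0.08 + 144·0.34 + 10·0.11 + 138·0.18 = 122.61 m².
T₆₀ = 0.161 × 445 / 122.61 = 0.584 s.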